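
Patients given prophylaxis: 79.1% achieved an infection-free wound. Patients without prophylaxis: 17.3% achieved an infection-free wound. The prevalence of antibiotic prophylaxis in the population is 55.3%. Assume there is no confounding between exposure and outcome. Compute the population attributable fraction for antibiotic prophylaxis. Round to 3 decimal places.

p₁ = 0.791, p₀ = 0.173.
Overall risk P(Y=1) = π·p₁ + (1−π)·p₀ = 0.553×0.791 + 0.447×0.173 = 0.51475.
Under exogeneity, PAF = [P(Y=1) − p₀] / P(Y=1).
PAF = (0.51475 − 0.173) / 0.51475 ≈ 0.6639

PAF ≈ 0.664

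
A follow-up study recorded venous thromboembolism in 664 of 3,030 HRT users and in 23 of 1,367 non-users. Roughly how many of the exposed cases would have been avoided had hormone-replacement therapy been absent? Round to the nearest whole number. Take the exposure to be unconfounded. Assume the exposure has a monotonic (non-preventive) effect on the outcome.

about 613 cases

p₁ = P(outcome | exposed) = 664/3030 = 0.21914
p₀ = P(outcome | unexposed) = 23/1367 = 0.016825
PN = (p₁ − p₀)/p₁ = (0.21914 − 0.016825) / 0.21914 ≈ 0.92322.
Attributable cases ≈ PN × (exposed cases) = 0.92322 × 664 ≈ 613.02.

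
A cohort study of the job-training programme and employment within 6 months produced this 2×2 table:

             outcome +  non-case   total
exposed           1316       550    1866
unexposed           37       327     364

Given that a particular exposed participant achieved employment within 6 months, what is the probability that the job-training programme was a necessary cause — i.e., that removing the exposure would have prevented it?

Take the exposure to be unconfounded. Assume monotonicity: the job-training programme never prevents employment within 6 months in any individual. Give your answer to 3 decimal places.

p₁ = P(outcome | exposed) = 1316/1866 = 0.70525
p₀ = P(outcome | unexposed) = 37/364 = 0.10165
Under exogeneity and monotonicity, PN = (p₁ − p₀) / p₁.
PN = (0.70525 − 0.10165) / 0.70525 = 0.6036 / 0.70525 ≈ 0.8559

PN ≈ 0.856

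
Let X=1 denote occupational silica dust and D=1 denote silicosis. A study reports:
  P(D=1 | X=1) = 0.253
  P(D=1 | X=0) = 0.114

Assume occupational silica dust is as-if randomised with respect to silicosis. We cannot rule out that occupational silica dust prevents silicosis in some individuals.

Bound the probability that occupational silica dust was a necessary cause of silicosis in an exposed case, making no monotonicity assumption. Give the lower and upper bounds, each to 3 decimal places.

Let p₁ = 0.253, p₀ = 0.114.
Under exogeneity alone the bounds on PN are max{0,(p₁−p₀)/p₁} ≤ PN ≤ min{1,(1−p₀)/p₁}.
  lower = (p₁ − p₀)/p₁ = 0.139 / 0.253 ≈ 0.5494
  upper = min{1, (1 − p₀)/p₁} = 0.886 / 0.253 ≈ 3.5020 → capped at 1

0.549 ≤ PN ≤ 1.000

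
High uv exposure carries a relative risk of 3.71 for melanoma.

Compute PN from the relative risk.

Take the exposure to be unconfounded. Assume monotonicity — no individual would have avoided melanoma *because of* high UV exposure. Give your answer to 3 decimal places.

Under exogeneity and monotonicity, PN = (RR − 1) / RR = 1 − 1/RR.
PN = (3.71 − 1) / 3.71 = 2.71 / 3.71 ≈ 0.7305

PN ≈ 0.730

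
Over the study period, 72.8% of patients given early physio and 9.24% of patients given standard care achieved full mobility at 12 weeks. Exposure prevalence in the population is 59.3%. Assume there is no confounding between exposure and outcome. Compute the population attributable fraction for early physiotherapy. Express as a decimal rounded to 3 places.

p₁ = 0.728, p₀ = 0.0924.
Overall risk P(Y=1) = π·p₁ + (1−π)·p₀ = 0.593×0.728 + 0.407×0.0924 = 0.46931.
Under exogeneity, PAF = [P(Y=1) − p₀] / P(Y=1).
PAF = (0.46931 − 0.0924) / 0.46931 ≈ 0.8031

PAF ≈ 0.803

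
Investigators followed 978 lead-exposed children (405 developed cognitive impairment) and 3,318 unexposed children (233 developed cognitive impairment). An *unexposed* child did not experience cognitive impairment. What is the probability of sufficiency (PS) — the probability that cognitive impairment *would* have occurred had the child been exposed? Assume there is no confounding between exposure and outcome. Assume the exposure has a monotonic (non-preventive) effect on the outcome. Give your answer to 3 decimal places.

PS ≈ 0.370

p₁ = P(outcome | exposed) = 405/978 = 0.41411
p₀ = P(outcome | unexposed) = 233/3318 = 0.070223
Under exogeneity and monotonicity, PS = (p₁ − p₀) / (1 − p₀).
PS = (0.41411 − 0.070223) / (1 − 0.070223) = 0.34389 / 0.92978 ≈ 0.3699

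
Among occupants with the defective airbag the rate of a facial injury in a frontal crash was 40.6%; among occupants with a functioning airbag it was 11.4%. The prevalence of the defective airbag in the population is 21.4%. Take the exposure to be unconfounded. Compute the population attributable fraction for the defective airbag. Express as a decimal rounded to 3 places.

p₁ = 0.406, p₀ = 0.114.
Overall risk P(Y=1) = π·p₁ + (1−π)·p₀ = 0.214×0.406 + 0.786×0.114 = 0.17649.
Under exogeneity, PAF = [P(Y=1) − p₀] / P(Y=1).
PAF = (0.17649 − 0.114) / 0.17649 ≈ 0.3541

PAF ≈ 0.354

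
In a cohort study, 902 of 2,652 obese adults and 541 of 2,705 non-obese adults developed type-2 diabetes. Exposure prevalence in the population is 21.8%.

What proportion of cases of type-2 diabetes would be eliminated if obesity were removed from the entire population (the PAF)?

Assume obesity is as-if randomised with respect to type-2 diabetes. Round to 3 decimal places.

p₁ = P(outcome | exposed) = 902/2652 = 0.34012
p₀ = P(outcome | unexposed) = 541/2705 = 0.2
Overall risk P(Y=1) = π·p₁ + (1−π)·p₀ = 0.218×0.34012 + 0.782×0.2 = 0.23055.
Under exogeneity, PAF = [P(Y=1) − p₀] / P(Y=1).
PAF = (0.23055 − 0.2) / 0.23055 ≈ 0.1325

PAF ≈ 0.132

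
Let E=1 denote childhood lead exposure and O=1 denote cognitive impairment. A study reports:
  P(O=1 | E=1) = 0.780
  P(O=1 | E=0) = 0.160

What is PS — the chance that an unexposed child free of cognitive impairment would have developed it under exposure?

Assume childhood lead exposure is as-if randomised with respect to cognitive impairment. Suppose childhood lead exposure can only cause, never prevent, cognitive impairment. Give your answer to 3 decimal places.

Let p₁ = 0.78, p₀ = 0.16.
Under exogeneity and monotonicity, PS = (p₁ − p₀) / (1 − p₀).
PS = (0.78 − 0.16) / (1 − 0.16) = 0.62 / 0.84 ≈ 0.7381

PS ≈ 0.738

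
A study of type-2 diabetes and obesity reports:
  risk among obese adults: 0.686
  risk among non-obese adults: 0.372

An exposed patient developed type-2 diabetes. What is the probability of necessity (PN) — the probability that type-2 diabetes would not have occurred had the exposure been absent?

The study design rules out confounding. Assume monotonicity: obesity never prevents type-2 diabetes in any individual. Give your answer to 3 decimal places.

Let p₁ = 0.686, p₀ = 0.372.
Under exogeneity and monotonicity, PN = (p₁ − p₀) / p₁.
PN = (0.686 − 0.372) / 0.686 = 0.314 / 0.686 ≈ 0.4577

PN ≈ 0.458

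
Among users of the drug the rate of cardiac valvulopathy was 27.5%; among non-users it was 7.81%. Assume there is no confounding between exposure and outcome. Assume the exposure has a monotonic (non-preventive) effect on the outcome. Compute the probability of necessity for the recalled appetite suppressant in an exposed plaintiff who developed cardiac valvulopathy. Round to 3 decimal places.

PN ≈ 0.716

p₁ = 0.275, p₀ = 0.0781.
Under exogeneity and monotonicity, PN = (p₁ − p₀) / p₁.
PN = (0.275 − 0.0781) / 0.275 = 0.1969 / 0.275 ≈ 0.7160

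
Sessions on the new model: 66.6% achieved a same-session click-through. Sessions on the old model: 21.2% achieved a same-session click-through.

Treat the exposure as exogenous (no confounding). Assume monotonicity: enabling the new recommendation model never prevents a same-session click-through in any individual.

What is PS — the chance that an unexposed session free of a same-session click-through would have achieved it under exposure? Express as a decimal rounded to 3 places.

PS ≈ 0.576

p₁ = 0.666, p₀ = 0.212.
Under exogeneity and monotonicity, PS = (p₁ − p₀) / (1 − p₀).
PS = (0.666 − 0.212) / (1 − 0.212) = 0.454 / 0.788 ≈ 0.5761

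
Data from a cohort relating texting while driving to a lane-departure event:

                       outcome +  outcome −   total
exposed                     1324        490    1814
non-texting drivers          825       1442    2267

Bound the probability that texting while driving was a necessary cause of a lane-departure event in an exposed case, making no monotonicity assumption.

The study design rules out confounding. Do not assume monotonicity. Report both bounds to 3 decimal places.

0.501 ≤ PN ≤ 0.871

p₁ = P(outcome | exposed) = 1324/1814 = 0.72988
p₀ = P(outcome | unexposed) = 825/2267 = 0.36392
Under exogeneity alone the bounds on PN are max{0,(p₁−p₀)/p₁} ≤ PN ≤ min{1,(1−p₀)/p₁}.
  lower = (p₁ − p₀)/p₁ = 0.36596 / 0.72988 ≈ 0.5014
  upper = min{1, (1 − p₀)/p₁} = 0.63608 / 0.72988 ≈ 0.8715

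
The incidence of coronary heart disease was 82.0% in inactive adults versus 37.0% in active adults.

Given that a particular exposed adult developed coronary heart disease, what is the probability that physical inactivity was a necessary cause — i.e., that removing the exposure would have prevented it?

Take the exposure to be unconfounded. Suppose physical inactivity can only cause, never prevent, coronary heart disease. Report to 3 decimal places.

p₁ = 0.82, p₀ = 0.37.
Under exogeneity and monotonicity, PN = (p₁ − p₀) / p₁.
PN = (0.82 − 0.37) / 0.82 = 0.45 / 0.82 ≈ 0.5488

PN ≈ 0.549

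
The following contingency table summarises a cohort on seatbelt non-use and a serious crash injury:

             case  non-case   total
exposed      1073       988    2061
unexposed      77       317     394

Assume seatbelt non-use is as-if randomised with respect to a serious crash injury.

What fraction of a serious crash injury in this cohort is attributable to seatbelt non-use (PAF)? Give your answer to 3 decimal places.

PAF ≈ 0.583

p₁ = P(outcome | exposed) = 1073/2061 = 0.52062
p₀ = P(outcome | unexposed) = 77/394 = 0.19543
Exposure prevalence π = 2061/2455 = 0.83951; overall risk P(Y=1) = 0.46843.
Under exogeneity, PAF = [P(Y=1) − p₀]/P(Y=1).
PAF = (0.46843 − 0.19543) / 0.46843 ≈ 0.5828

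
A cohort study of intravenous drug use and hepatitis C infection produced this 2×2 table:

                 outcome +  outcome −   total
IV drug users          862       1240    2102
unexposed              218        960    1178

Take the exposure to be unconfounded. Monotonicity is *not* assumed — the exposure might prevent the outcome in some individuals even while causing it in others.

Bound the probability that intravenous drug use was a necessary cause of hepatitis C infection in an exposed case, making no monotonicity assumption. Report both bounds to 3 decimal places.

p₁ = P(outcome | exposed) = 862/2102 = 0.41009
p₀ = P(outcome | unexposed) = 218/1178 = 0.18506
Under exogeneity alone the bounds on PN are max{0,(p₁−p₀)/p₁} ≤ PN ≤ min{1,(1−p₀)/p₁}.
  lower = (p₁ − p₀)/p₁ = 0.22503 / 0.41009 ≈ 0.5487
  upper = min{1, (1 − p₀)/p₁} = 0.81494 / 0.41009 ≈ 1.9872 → capped at 1

0.549 ≤ PN ≤ 1.000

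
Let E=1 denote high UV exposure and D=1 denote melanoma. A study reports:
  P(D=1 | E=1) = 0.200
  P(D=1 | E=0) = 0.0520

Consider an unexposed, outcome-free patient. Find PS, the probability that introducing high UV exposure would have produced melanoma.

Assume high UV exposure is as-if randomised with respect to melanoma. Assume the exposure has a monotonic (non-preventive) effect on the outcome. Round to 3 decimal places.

PS ≈ 0.156

Let p₁ = 0.2, p₀ = 0.052.
Under exogeneity and monotonicity, PS = (p₁ − p₀) / (1 − p₀).
PS = (0.2 − 0.052) / (1 − 0.052) = 0.148 / 0.948 ≈ 0.1561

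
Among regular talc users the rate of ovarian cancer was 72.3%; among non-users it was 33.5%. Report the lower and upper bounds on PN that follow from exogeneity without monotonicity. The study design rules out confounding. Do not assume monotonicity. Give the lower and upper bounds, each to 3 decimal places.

p₁ = 0.723, p₀ = 0.335.
Under exogeneity alone the bounds on PN are max{0,(p₁−p₀)/p₁} ≤ PN ≤ min{1,(1−p₀)/p₁}.
  lower = (p₁ − p₀)/p₁ = 0.388 / 0.723 ≈ 0.5367
  upper = min{1, (1 − p₀)/p₁} = 0.665 / 0.723 ≈ 0.9198

0.537 ≤ PN ≤ 0.920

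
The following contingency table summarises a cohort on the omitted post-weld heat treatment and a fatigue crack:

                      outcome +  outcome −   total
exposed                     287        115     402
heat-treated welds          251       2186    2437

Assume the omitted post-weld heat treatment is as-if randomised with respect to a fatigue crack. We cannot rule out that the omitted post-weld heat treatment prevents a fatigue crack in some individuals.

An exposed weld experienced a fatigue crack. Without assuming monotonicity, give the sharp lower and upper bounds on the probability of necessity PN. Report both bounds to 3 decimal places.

p₁ = P(outcome | exposed) = 287/402 = 0.71393
p₀ = P(outcome | unexposed) = 251/2437 = 0.103
Under exogeneity alone the bounds on PN are max{0,(p₁−p₀)/p₁} ≤ PN ≤ min{1,(1−p₀)/p₁}.
  lower = (p₁ − p₀)/p₁ = 0.61093 / 0.71393 ≈ 0.8557
  upper = min{1, (1 − p₀)/p₁} = 0.897 / 0.71393 ≈ 1.2564 → capped at 1

0.856 ≤ PN ≤ 1.000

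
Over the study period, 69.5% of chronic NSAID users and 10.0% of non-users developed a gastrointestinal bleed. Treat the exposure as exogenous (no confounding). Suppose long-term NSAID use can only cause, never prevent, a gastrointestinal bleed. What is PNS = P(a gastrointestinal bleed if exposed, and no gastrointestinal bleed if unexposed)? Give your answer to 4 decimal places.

PNS ≈ 0.5950

p₁ = 0.695, p₀ = 0.1.
Under exogeneity and monotonicity, PNS = p₁ − p₀.
PNS = 0.695 − 0.1 = 0.595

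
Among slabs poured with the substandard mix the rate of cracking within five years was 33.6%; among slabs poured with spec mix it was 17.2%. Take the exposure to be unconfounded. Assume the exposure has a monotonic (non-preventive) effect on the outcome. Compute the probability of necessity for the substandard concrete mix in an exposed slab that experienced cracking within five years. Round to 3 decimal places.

p₁ = 0.336, p₀ = 0.172.
Under exogeneity and monotonicity, PN = (p₁ − p₀) / p₁.
PN = (0.336 − 0.172) / 0.336 = 0.164 / 0.336 ≈ 0.4881

PN ≈ 0.488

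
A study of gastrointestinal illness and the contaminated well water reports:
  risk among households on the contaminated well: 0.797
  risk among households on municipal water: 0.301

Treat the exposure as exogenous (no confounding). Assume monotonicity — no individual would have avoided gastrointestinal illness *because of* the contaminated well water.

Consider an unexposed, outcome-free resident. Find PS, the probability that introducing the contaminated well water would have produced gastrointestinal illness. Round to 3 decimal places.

PS ≈ 0.710

Let p₁ = 0.797, p₀ = 0.301.
Under exogeneity and monotonicity, PS = (p₁ − p₀) / (1 − p₀).
PS = (0.797 − 0.301) / (1 − 0.301) = 0.496 / 0.699 ≈ 0.7096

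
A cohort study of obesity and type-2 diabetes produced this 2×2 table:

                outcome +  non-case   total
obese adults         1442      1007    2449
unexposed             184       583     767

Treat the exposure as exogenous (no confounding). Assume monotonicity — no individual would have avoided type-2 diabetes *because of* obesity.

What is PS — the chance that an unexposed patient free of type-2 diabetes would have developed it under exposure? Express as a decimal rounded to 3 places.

p₁ = P(outcome | exposed) = 1442/2449 = 0.58881
p₀ = P(outcome | unexposed) = 184/767 = 0.2399
Under exogeneity and monotonicity, PS = (p₁ − p₀)/(1 − p₀).
PS = (0.58881 − 0.2399) / 0.7601 ≈ 0.4590

PS ≈ 0.459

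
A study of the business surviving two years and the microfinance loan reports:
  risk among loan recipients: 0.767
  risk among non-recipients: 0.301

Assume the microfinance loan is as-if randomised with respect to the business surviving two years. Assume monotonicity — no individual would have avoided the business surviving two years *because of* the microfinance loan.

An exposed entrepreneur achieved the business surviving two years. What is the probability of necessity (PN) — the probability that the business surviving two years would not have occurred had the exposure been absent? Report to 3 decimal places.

Let p₁ = 0.767, p₀ = 0.301.
Under exogeneity and monotonicity, PN = (p₁ − p₀) / p₁.
PN = (0.767 − 0.301) / 0.767 = 0.466 / 0.767 ≈ 0.6076

PN ≈ 0.608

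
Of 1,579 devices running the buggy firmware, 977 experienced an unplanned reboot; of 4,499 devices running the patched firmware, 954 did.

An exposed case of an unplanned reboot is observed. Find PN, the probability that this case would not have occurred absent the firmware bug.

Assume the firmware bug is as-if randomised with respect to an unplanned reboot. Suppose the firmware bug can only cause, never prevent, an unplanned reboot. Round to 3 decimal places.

PN ≈ 0.657

p₁ = P(outcome | exposed) = 977/1579 = 0.61875
p₀ = P(outcome | unexposed) = 954/4499 = 0.21205
Under exogeneity and monotonicity, PN = (p₁ − p₀) / p₁.
PN = (0.61875 − 0.21205) / 0.61875 = 0.4067 / 0.61875 ≈ 0.6573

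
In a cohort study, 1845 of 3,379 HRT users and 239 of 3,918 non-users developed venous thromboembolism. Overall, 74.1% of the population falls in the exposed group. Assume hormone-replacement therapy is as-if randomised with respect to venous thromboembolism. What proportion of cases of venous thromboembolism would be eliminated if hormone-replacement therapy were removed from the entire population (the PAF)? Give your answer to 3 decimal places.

p₁ = P(outcome | exposed) = 1845/3379 = 0.54602
p₀ = P(outcome | unexposed) = 239/3918 = 0.061001
Overall risk P(Y=1) = π·p₁ + (1−π)·p₀ = 0.741×0.54602 + 0.259×0.061001 = 0.4204.
Under exogeneity, PAF = [P(Y=1) − p₀] / P(Y=1).
PAF = (0.4204 − 0.061001) / 0.4204 ≈ 0.8549

PAF ≈ 0.855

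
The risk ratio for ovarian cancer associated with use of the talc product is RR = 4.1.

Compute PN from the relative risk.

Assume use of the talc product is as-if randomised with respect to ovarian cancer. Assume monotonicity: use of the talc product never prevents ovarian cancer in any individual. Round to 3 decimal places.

PN ≈ 0.756

Under exogeneity and monotonicity, PN = (RR − 1) / RR = 1 − 1/RR.
PN = (4.1 − 1) / 4.1 = 3.1 / 4.1 ≈ 0.7561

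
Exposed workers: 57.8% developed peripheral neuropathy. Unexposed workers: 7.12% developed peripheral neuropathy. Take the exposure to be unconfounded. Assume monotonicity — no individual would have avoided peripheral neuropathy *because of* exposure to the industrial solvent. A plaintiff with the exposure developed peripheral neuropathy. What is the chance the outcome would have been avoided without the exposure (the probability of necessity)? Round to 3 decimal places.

PN ≈ 0.877

p₁ = 0.578, p₀ = 0.0712.
Under exogeneity and monotonicity, PN = (p₁ − p₀) / p₁.
PN = (0.578 − 0.0712) / 0.578 = 0.5068 / 0.578 ≈ 0.8768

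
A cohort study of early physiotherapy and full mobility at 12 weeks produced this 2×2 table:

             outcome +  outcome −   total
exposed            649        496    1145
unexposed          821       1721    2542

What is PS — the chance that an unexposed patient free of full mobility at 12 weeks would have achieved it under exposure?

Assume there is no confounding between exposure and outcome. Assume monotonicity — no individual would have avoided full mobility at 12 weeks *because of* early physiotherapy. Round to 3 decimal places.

p₁ = P(outcome | exposed) = 649/1145 = 0.56681
p₀ = P(outcome | unexposed) = 821/2542 = 0.32297
Under exogeneity and monotonicity, PS = (p₁ − p₀)/(1 − p₀).
PS = (0.56681 − 0.32297) / 0.67703 ≈ 0.3602

PS ≈ 0.360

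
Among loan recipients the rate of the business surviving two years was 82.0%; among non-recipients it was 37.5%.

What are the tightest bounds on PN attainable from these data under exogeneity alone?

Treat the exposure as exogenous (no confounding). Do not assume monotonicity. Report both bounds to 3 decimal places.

p₁ = 0.82, p₀ = 0.375.
Under exogeneity alone the bounds on PN are max{0,(p₁−p₀)/p₁} ≤ PN ≤ min{1,(1−p₀)/p₁}.
  lower = (p₁ − p₀)/p₁ = 0.445 / 0.82 ≈ 0.5427
  upper = min{1, (1 − p₀)/p₁} = 0.625 / 0.82 ≈ 0.7622

0.543 ≤ PN ≤ 0.762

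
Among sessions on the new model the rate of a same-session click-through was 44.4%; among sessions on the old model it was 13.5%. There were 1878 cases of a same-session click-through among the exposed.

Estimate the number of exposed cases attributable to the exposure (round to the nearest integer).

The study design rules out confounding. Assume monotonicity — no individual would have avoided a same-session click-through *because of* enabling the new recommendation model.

p₁ = 0.444, p₀ = 0.135.
PN = (p₁ − p₀)/p₁ = (0.444 − 0.135) / 0.444 ≈ 0.69595.
Attributable cases ≈ PN × (exposed cases) = 0.69595 × 1878 ≈ 1306.99.

about 1307 cases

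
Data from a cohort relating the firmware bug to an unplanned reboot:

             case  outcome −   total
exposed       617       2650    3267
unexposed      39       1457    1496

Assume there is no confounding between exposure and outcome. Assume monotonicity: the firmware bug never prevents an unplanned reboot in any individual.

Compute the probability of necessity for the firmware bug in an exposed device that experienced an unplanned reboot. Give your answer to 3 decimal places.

PN ≈ 0.862

p₁ = P(outcome | exposed) = 617/3267 = 0.18886
p₀ = P(outcome | unexposed) = 39/1496 = 0.02607
Under exogeneity and monotonicity, PN = (p₁ − p₀)/p₁.
PN = (0.18886 − 0.02607) / 0.18886 ≈ 0.8620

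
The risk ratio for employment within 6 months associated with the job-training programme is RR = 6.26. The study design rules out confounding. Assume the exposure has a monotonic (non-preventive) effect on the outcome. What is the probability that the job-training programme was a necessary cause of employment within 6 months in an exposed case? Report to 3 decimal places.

PN ≈ 0.840

Under exogeneity and monotonicity, PN = (RR − 1) / RR = 1 − 1/RR.
PN = (6.26 − 1) / 6.26 = 5.26 / 6.26 ≈ 0.8403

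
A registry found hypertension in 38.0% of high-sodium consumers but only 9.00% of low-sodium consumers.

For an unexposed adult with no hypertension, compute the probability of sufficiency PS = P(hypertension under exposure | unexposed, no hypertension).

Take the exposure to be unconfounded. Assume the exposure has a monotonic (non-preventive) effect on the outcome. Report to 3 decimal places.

p₁ = 0.38, p₀ = 0.09.
Under exogeneity and monotonicity, PS = (p₁ − p₀) / (1 − p₀).
PS = (0.38 − 0.09) / (1 − 0.09) = 0.29 / 0.91 ≈ 0.3187

PS ≈ 0.319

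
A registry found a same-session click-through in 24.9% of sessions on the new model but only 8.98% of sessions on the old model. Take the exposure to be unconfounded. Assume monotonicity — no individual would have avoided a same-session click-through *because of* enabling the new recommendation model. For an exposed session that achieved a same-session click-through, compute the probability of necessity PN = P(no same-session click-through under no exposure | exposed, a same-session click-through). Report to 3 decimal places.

p₁ = 0.249, p₀ = 0.0898.
Under exogeneity and monotonicity, PN = (p₁ − p₀) / p₁.
PN = (0.249 − 0.0898) / 0.249 = 0.1592 / 0.249 ≈ 0.6394

PN ≈ 0.639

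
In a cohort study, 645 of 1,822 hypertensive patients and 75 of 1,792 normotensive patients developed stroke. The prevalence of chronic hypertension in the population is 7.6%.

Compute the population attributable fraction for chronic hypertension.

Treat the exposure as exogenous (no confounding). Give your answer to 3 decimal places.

p₁ = P(outcome | exposed) = 645/1822 = 0.35401
p₀ = P(outcome | unexposed) = 75/1792 = 0.041853
Overall risk P(Y=1) = π·p₁ + (1−π)·p₀ = 0.076×0.35401 + 0.924×0.041853 = 0.065576.
Under exogeneity, PAF = [P(Y=1) − p₀] / P(Y=1).
PAF = (0.065576 − 0.041853) / 0.065576 ≈ 0.3618

PAF ≈ 0.362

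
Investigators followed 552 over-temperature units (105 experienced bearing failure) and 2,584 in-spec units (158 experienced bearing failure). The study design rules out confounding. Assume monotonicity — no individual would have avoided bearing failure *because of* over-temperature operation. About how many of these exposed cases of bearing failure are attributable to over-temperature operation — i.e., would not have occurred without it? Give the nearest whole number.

about 71 cases

p₁ = P(outcome | exposed) = 105/552 = 0.19022
p₀ = P(outcome | unexposed) = 158/2584 = 0.061146
PN = (p₁ − p₀)/p₁ = (0.19022 − 0.061146) / 0.19022 ≈ 0.67855.
Attributable cases ≈ PN × (exposed cases) = 0.67855 × 105 ≈ 71.25.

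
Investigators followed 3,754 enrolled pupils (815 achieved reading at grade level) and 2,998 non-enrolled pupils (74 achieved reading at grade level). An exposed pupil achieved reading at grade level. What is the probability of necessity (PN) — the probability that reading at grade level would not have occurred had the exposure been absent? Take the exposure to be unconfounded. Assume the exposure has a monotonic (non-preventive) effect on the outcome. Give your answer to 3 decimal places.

PN ≈ 0.886

p₁ = P(outcome | exposed) = 815/3754 = 0.2171
p₀ = P(outcome | unexposed) = 74/2998 = 0.024683
Under exogeneity and monotonicity, PN = (p₁ − p₀) / p₁.
PN = (0.2171 − 0.024683) / 0.2171 = 0.19242 / 0.2171 ≈ 0.8863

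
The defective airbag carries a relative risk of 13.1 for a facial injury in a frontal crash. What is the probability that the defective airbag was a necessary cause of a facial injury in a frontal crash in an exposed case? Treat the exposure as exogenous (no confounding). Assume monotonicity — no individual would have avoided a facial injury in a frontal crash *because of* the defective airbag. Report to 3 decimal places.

Under exogeneity and monotonicity, PN = (RR − 1) / RR = 1 − 1/RR.
PN = (13.1 − 1) / 13.1 = 12.1 / 13.1 ≈ 0.9237

PN ≈ 0.924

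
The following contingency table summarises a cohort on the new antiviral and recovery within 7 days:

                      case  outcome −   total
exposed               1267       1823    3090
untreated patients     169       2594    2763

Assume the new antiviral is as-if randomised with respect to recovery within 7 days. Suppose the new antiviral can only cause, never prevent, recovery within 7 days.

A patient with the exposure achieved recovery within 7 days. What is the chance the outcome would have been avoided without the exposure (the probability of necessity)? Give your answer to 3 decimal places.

PN ≈ 0.851

p₁ = P(outcome | exposed) = 1267/3090 = 0.41003
p₀ = P(outcome | unexposed) = 169/2763 = 0.061165
Under exogeneity and monotonicity, PN = (p₁ − p₀) / p₁.
PN = (0.41003 − 0.061165) / 0.41003 = 0.34887 / 0.41003 ≈ 0.8508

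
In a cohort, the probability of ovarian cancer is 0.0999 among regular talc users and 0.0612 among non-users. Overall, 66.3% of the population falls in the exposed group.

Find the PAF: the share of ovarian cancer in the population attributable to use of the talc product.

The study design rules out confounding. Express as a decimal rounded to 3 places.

Let p₁ = 0.0999, p₀ = 0.0612.
Overall risk P(Y=1) = π·p₁ + (1−π)·p₀ = 0.663×0.0999 + 0.337×0.0612 = 0.086858.
Under exogeneity, PAF = [P(Y=1) − p₀] / P(Y=1).
PAF = (0.086858 − 0.0612) / 0.086858 ≈ 0.2954

PAF ≈ 0.295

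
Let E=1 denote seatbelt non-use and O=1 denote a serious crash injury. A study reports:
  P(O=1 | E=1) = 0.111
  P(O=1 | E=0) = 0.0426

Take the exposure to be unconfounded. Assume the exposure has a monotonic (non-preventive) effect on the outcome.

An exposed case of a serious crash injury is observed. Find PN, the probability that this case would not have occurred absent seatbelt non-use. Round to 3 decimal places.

PN ≈ 0.616

Let p₁ = 0.111, p₀ = 0.0426.
Under exogeneity and monotonicity, PN = (p₁ − p₀) / p₁.
PN = (0.111 − 0.0426) / 0.111 = 0.0684 / 0.111 ≈ 0.6162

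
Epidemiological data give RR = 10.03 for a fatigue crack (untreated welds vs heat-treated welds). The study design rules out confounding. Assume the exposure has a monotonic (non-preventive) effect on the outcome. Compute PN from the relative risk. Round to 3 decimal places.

Under exogeneity and monotonicity, PN = (RR − 1) / RR = 1 − 1/RR.
PN = (10.03 − 1) / 10.03 = 9.03 / 10.03 ≈ 0.9003

PN ≈ 0.900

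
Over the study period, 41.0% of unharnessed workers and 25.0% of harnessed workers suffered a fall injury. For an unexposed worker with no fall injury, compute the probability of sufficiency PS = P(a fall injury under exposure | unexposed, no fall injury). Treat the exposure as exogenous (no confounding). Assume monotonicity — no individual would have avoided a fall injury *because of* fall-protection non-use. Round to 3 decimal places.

p₁ = 0.41, p₀ = 0.25.
Under exogeneity and monotonicity, PS = (p₁ − p₀) / (1 − p₀).
PS = (0.41 − 0.25) / (1 − 0.25) = 0.16 / 0.75 ≈ 0.2133

PS ≈ 0.213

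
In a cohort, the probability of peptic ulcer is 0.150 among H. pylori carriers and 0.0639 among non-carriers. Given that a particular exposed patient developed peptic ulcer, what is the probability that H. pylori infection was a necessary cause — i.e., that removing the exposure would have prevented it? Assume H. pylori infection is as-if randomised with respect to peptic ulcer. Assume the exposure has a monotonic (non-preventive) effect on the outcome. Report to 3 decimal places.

Let p₁ = 0.15, p₀ = 0.0639.
Under exogeneity and monotonicity, PN = (p₁ − p₀) / p₁.
PN = (0.15 − 0.0639) / 0.15 = 0.0861 / 0.15 ≈ 0.5740

PN ≈ 0.574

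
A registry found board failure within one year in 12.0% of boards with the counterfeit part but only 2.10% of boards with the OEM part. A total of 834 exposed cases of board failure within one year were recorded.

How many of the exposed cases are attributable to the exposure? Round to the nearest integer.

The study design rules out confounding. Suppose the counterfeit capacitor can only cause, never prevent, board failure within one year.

p₁ = 0.12, p₀ = 0.021.
PN = (p₁ − p₀)/p₁ = (0.12 − 0.021) / 0.12 ≈ 0.82500.
Attributable cases ≈ PN × (exposed cases) = 0.82500 × 834 ≈ 688.05.

about 688 cases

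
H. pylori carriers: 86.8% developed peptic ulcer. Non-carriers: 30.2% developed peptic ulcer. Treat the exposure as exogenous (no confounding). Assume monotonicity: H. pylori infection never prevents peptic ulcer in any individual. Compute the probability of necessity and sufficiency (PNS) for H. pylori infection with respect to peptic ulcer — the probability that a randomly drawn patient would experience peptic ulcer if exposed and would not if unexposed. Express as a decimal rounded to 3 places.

PNS ≈ 0.566

p₁ = 0.868, p₀ = 0.302.
Under exogeneity and monotonicity, PNS = p₁ − p₀.
PNS = 0.868 − 0.302 = 0.566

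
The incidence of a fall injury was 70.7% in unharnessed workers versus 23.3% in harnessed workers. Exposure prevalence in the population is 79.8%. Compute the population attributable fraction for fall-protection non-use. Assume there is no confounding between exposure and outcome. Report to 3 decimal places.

p₁ = 0.707, p₀ = 0.233.
Overall risk P(Y=1) = π·p₁ + (1−π)·p₀ = 0.798×0.707 + 0.202×0.233 = 0.61125.
Under exogeneity, PAF = [P(Y=1) − p₀] / P(Y=1).
PAF = (0.61125 − 0.233) / 0.61125 ≈ 0.6188

PAF ≈ 0.619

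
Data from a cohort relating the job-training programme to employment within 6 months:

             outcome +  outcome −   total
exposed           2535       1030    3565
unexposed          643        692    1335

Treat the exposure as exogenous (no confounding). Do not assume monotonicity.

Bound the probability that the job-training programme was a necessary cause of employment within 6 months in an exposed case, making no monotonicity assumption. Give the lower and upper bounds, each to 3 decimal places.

p₁ = P(outcome | exposed) = 2535/3565 = 0.71108
p₀ = P(outcome | unexposed) = 643/1335 = 0.48165
Under exogeneity alone the bounds on PN are max{0,(p₁−p₀)/p₁} ≤ PN ≤ min{1,(1−p₀)/p₁}.
  lower = (p₁ − p₀)/p₁ = 0.22943 / 0.71108 ≈ 0.3227
  upper = min{1, (1 − p₀)/p₁} = 0.51835 / 0.71108 ≈ 0.7290

0.323 ≤ PN ≤ 0.729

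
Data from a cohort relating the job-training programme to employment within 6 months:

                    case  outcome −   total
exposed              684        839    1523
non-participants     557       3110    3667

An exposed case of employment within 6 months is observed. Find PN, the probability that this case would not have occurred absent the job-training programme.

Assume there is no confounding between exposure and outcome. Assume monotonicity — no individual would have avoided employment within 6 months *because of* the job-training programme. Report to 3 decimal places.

p₁ = P(outcome | exposed) = 684/1523 = 0.44911
p₀ = P(outcome | unexposed) = 557/3667 = 0.1519
Under exogeneity and monotonicity, PN = (p₁ − p₀)/p₁.
PN = (0.44911 − 0.1519) / 0.44911 ≈ 0.6618

PN ≈ 0.662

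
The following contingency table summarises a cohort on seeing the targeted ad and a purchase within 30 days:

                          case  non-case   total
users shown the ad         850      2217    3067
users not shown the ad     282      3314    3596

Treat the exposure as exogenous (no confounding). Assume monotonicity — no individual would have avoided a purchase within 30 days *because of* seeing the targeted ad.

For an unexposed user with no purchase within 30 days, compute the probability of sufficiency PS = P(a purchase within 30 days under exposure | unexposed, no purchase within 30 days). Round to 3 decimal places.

PS ≈ 0.216

p₁ = P(outcome | exposed) = 850/3067 = 0.27714
p₀ = P(outcome | unexposed) = 282/3596 = 0.07842
Under exogeneity and monotonicity, PS = (p₁ − p₀)/(1 − p₀).
PS = (0.27714 − 0.07842) / 0.92158 ≈ 0.2156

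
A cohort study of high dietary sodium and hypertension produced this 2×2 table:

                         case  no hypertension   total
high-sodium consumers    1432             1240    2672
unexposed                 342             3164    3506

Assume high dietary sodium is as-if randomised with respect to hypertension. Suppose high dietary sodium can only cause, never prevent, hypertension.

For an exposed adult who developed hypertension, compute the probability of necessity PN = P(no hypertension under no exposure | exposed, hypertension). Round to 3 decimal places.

PN ≈ 0.818

p₁ = P(outcome | exposed) = 1432/2672 = 0.53593
p₀ = P(outcome | unexposed) = 342/3506 = 0.097547
Under exogeneity and monotonicity, PN = (p₁ − p₀)/p₁.
PN = (0.53593 − 0.097547) / 0.53593 ≈ 0.8180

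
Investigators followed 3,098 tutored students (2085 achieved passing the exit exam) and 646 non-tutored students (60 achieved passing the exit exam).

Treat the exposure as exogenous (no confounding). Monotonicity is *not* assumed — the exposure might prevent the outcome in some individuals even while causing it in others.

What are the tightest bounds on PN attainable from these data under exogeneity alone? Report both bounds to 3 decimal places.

p₁ = P(outcome | exposed) = 2085/3098 = 0.67301
p₀ = P(outcome | unexposed) = 60/646 = 0.092879
Under exogeneity alone the bounds on PN are max{0,(p₁−p₀)/p₁} ≤ PN ≤ min{1,(1−p₀)/p₁}.
  lower = (p₁ − p₀)/p₁ = 0.58014 / 0.67301 ≈ 0.8620
  upper = min{1, (1 − p₀)/p₁} = 0.90712 / 0.67301 ≈ 1.3478 → capped at 1

0.862 ≤ PN ≤ 1.000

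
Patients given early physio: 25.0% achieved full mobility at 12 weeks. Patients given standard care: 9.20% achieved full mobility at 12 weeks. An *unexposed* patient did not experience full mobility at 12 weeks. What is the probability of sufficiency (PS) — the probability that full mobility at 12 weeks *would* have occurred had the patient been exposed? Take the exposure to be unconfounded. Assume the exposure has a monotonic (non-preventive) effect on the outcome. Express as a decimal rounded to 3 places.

p₁ = 0.25, p₀ = 0.092.
Under exogeneity and monotonicity, PS = (p₁ − p₀) / (1 − p₀).
PS = (0.25 − 0.092) / (1 − 0.092) = 0.158 / 0.908 ≈ 0.1740

PS ≈ 0.174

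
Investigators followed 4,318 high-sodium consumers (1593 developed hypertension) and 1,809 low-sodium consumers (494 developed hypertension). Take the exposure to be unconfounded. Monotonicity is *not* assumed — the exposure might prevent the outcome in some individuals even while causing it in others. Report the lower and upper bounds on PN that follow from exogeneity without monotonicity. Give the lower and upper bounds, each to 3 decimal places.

0.260 ≤ PN ≤ 1.000

p₁ = P(outcome | exposed) = 1593/4318 = 0.36892
p₀ = P(outcome | unexposed) = 494/1809 = 0.27308
Under exogeneity alone the bounds on PN are max{0,(p₁−p₀)/p₁} ≤ PN ≤ min{1,(1−p₀)/p₁}.
  lower = (p₁ − p₀)/p₁ = 0.095842 / 0.36892 ≈ 0.2598
  upper = min{1, (1 − p₀)/p₁} = 0.72692 / 0.36892 ≈ 1.9704 → capped at 1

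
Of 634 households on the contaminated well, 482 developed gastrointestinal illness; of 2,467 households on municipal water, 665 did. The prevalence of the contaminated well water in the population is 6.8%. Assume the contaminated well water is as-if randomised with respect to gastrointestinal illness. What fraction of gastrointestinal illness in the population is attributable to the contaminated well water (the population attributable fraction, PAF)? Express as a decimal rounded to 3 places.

p₁ = P(outcome | exposed) = 482/634 = 0.76025
p₀ = P(outcome | unexposed) = 665/2467 = 0.26956
Overall risk P(Y=1) = π·p₁ + (1−π)·p₀ = 0.068×0.76025 + 0.932×0.26956 = 0.30293.
Under exogeneity, PAF = [P(Y=1) − p₀] / P(Y=1).
PAF = (0.30293 − 0.26956) / 0.30293 ≈ 0.1101

PAF ≈ 0.110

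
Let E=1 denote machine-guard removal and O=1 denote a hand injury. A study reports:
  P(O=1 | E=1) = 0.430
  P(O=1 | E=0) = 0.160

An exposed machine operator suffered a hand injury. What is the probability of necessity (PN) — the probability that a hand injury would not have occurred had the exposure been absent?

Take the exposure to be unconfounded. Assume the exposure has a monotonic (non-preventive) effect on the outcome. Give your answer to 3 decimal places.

Let p₁ = 0.43, p₀ = 0.16.
Under exogeneity and monotonicity, PN = (p₁ − p₀) / p₁.
PN = (0.43 − 0.16) / 0.43 = 0.27 / 0.43 ≈ 0.6279

PN ≈ 0.628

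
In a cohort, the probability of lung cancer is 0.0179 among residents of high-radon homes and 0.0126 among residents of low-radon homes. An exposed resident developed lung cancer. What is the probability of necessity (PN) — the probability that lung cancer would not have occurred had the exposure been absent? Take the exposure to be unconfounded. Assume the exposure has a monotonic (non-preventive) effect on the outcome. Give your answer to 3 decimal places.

PN ≈ 0.296

Let p₁ = 0.0179, p₀ = 0.0126.
Under exogeneity and monotonicity, PN = (p₁ − p₀) / p₁.
PN = (0.0179 − 0.0126) / 0.0179 = 0.0053 / 0.0179 ≈ 0.2961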